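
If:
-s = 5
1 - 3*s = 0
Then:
No Solution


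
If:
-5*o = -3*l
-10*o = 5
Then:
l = -5/6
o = -1/2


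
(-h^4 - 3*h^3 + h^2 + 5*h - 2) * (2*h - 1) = -2*h^5 - 5*h^4 + 5*h^3 + 9*h^2 - 9*h + 2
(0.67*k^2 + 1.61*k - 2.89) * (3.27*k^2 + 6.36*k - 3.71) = 2.1909*k^4 + 9.5259*k^3 - 1.6964*k^2 - 24.3535*k + 10.7219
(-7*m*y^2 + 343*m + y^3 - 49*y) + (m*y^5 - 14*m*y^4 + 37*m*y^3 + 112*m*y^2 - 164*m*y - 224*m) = m*y^5 - 14*m*y^4 + 37*m*y^3 + 105*m*y^2 - 164*m*y + 119*m + y^3 - 49*y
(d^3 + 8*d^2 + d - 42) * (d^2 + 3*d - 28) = d^5 + 11*d^4 - 3*d^3 - 263*d^2 - 154*d + 1176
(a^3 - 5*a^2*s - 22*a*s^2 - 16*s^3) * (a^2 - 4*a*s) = a^5 - 9*a^4*s - 2*a^3*s^2 + 72*a^2*s^3 + 64*a*s^4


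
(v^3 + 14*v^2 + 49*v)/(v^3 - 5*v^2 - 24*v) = (v^2 + 14*v + 49)/(v^2 - 5*v - 24)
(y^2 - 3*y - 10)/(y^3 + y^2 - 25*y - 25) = (y + 2)/(y^2 + 6*y + 5)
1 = 1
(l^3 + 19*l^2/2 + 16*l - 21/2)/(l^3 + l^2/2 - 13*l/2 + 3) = (l + 7)/(l - 2)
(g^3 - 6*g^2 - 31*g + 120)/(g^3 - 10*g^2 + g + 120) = (g^2 + 2*g - 15)/(g^2 - 2*g - 15)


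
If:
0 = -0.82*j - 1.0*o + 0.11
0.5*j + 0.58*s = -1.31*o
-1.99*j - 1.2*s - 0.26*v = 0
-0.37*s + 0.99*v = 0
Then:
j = 0.10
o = 0.03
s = -0.15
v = -0.06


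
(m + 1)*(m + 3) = m^2 + 4*m + 3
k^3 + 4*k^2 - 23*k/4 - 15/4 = (k - 3/2)*(k + 1/2)*(k + 5)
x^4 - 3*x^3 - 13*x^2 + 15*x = x*(x - 5)*(x - 1)*(x + 3)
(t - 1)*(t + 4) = t^2 + 3*t - 4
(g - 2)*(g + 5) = g^2 + 3*g - 10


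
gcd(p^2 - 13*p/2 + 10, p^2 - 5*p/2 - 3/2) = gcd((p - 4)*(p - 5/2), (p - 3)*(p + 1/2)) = 1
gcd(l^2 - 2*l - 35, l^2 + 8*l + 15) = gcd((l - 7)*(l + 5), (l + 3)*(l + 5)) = l + 5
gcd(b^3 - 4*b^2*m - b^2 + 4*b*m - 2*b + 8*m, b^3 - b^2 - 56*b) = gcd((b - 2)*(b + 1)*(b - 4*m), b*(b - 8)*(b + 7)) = 1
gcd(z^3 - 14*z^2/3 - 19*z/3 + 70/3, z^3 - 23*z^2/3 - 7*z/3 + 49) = z + 7/3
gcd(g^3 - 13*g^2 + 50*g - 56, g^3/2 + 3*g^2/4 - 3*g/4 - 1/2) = 1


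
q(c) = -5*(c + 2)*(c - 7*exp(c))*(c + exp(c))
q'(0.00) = 235.00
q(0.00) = 70.00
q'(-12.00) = -1919.98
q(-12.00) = 7200.02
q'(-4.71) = -237.13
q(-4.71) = 304.04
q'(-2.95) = -73.35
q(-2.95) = 45.65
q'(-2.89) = -69.58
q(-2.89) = 41.36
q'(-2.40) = -43.35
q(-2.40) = 14.02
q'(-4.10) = -168.98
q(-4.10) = 180.77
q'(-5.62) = -360.16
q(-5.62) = 573.89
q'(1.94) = 17778.21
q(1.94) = 8199.25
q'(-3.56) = -118.59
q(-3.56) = 103.55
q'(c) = -5*(1 - 7*exp(c))*(c + 2)*(c + exp(c)) - 5*(c + 2)*(c - 7*exp(c))*(exp(c) + 1) - 5*(c - 7*exp(c))*(c + exp(c))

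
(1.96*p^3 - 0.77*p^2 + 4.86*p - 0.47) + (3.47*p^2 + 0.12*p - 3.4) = 1.96*p^3 + 2.7*p^2 + 4.98*p - 3.87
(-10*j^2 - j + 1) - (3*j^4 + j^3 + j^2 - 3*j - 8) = -3*j^4 - j^3 - 11*j^2 + 2*j + 9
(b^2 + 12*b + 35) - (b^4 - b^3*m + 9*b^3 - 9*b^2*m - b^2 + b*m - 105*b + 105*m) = -b^4 + b^3*m - 9*b^3 + 9*b^2*m + 2*b^2 - b*m + 117*b - 105*m + 35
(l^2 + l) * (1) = l^2 + l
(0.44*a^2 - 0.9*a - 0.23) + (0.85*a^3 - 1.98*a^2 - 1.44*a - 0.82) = 0.85*a^3 - 1.54*a^2 - 2.34*a - 1.05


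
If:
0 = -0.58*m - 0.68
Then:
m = -1.17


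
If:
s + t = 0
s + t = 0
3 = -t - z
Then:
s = z + 3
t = -z - 3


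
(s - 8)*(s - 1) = s^2 - 9*s + 8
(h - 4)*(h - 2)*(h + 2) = h^3 - 4*h^2 - 4*h + 16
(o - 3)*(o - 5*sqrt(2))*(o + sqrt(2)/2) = o^3 - 9*sqrt(2)*o^2/2 - 3*o^2 - 5*o + 27*sqrt(2)*o/2 + 15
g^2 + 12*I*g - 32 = (g + 4*I)*(g + 8*I)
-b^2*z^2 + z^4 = z^2*(-b + z)*(b + z)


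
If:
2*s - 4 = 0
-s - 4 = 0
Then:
No Solution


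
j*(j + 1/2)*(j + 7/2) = j^3 + 4*j^2 + 7*j/4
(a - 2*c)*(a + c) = a^2 - a*c - 2*c^2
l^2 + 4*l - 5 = (l - 1)*(l + 5)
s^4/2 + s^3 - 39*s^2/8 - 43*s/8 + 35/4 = (s/2 + 1)*(s - 5/2)*(s - 1)*(s + 7/2)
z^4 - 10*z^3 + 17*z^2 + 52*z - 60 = (z - 6)*(z - 5)*(z - 1)*(z + 2)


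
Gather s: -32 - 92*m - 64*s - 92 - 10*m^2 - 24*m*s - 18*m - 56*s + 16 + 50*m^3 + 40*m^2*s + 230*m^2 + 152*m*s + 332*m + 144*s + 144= 50*m^3 + 220*m^2 + 222*m + s*(40*m^2 + 128*m + 24) + 36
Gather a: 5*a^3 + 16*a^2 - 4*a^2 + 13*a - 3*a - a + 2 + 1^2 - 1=5*a^3 + 12*a^2 + 9*a + 2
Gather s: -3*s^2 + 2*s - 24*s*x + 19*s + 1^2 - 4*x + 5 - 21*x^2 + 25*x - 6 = -3*s^2 + s*(21 - 24*x) - 21*x^2 + 21*x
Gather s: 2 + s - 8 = s - 6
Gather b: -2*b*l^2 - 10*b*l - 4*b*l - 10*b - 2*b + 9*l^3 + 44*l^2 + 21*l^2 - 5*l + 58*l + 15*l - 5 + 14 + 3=b*(-2*l^2 - 14*l - 12) + 9*l^3 + 65*l^2 + 68*l + 12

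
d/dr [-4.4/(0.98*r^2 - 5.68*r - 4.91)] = (8.624*r - 24.992)/(-0.98*r^2 + 5.68*r + 4.91)^2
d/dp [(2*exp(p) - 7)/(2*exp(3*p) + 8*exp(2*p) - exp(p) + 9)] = (-(2*exp(p) - 7)*(6*exp(2*p) + 16*exp(p) - 1) + 4*exp(3*p) + 16*exp(2*p) - 2*exp(p) + 18)*exp(p)/(2*exp(3*p) + 8*exp(2*p) - exp(p) + 9)^2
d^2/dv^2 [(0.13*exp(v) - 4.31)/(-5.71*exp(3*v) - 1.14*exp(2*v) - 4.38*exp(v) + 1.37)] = (-16.954132*exp(6*v) + 1262.174373*exp(5*v) + 321.446802*exp(4*v) + 225.418333*exp(3*v) + 366.786405*exp(2*v) + 108.830118*exp(v) + 25.618589)*exp(v)/(186.169411*exp(9*v) + 111.506022*exp(8*v) + 450.680022*exp(7*v) + 38.5457249999999*exp(6*v) + 292.198248*exp(5*v) - 145.311264*exp(4*v) + 75.134865*exp(3*v) - 72.428886*exp(2*v) + 24.662466*exp(v) - 2.571353)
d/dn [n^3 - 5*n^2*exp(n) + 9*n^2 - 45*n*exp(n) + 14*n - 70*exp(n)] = -5*n^2*exp(n) + 3*n^2 - 55*n*exp(n) + 18*n - 115*exp(n) + 14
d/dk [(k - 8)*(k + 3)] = 2*k - 5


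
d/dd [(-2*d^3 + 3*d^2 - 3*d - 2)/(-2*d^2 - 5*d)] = (4*d^4 + 20*d^3 - 21*d^2 - 8*d - 10)/(d^2*(4*d^2 + 20*d + 25))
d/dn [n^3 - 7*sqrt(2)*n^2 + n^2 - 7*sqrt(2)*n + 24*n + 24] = 3*n^2 - 14*sqrt(2)*n + 2*n - 7*sqrt(2) + 24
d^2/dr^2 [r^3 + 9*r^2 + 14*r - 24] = 6*r + 18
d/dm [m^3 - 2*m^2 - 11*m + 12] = 3*m^2 - 4*m - 11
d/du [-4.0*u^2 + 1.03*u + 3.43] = 1.03 - 8.0*u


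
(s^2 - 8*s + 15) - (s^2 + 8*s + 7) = 8 - 16*s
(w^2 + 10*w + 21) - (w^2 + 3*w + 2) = 7*w + 19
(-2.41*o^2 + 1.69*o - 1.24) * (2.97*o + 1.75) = -7.1577*o^3 + 0.8018*o^2 - 0.7253*o - 2.17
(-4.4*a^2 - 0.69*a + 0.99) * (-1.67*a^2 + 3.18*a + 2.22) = 7.348*a^4 - 12.8397*a^3 - 13.6155*a^2 + 1.6164*a + 2.1978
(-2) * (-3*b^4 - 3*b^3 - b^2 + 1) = 6*b^4 + 6*b^3 + 2*b^2 - 2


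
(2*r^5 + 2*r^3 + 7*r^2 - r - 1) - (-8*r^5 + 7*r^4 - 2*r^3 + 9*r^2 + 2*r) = 10*r^5 - 7*r^4 + 4*r^3 - 2*r^2 - 3*r - 1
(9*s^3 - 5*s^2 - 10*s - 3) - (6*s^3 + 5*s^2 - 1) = 3*s^3 - 10*s^2 - 10*s - 2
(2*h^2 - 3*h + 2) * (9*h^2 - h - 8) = 18*h^4 - 29*h^3 + 5*h^2 + 22*h - 16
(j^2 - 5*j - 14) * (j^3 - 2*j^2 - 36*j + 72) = j^5 - 7*j^4 - 40*j^3 + 280*j^2 + 144*j - 1008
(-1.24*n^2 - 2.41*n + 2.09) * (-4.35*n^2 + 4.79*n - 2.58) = 5.394*n^4 + 4.5439*n^3 - 17.4362*n^2 + 16.2289*n - 5.3922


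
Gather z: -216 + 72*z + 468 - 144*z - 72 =180 - 72*z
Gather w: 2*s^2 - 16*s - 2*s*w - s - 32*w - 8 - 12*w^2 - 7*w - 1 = 2*s^2 - 17*s - 12*w^2 + w*(-2*s - 39) - 9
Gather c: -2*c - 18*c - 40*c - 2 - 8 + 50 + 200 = 240 - 60*c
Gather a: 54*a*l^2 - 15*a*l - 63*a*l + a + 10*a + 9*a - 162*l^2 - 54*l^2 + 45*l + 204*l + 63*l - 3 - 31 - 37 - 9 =a*(54*l^2 - 78*l + 20) - 216*l^2 + 312*l - 80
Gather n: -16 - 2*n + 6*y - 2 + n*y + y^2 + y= n*(y - 2) + y^2 + 7*y - 18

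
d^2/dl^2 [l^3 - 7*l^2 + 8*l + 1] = 6*l - 14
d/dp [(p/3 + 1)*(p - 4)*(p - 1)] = p^2 - 4*p/3 - 11/3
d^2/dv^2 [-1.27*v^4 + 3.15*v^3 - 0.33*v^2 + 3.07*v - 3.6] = -15.24*v^2 + 18.9*v - 0.66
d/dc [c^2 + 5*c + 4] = 2*c + 5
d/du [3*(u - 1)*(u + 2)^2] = 9*u*(u + 2)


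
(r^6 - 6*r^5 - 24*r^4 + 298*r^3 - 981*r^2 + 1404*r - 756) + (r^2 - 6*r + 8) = r^6 - 6*r^5 - 24*r^4 + 298*r^3 - 980*r^2 + 1398*r - 748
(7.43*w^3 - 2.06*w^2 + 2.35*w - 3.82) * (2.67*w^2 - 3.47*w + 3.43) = 19.8381*w^5 - 31.2823*w^4 + 38.9076*w^3 - 25.4197*w^2 + 21.3159*w - 13.1026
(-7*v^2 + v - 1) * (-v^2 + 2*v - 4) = 7*v^4 - 15*v^3 + 31*v^2 - 6*v + 4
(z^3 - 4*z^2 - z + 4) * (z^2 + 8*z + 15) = z^5 + 4*z^4 - 18*z^3 - 64*z^2 + 17*z + 60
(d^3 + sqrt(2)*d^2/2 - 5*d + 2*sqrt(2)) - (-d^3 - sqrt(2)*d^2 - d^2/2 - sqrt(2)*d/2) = 2*d^3 + d^2/2 + 3*sqrt(2)*d^2/2 - 5*d + sqrt(2)*d/2 + 2*sqrt(2)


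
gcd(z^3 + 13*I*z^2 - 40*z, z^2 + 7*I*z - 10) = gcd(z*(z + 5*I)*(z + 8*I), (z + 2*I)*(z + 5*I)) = z + 5*I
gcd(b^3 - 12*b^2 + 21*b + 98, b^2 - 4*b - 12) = b + 2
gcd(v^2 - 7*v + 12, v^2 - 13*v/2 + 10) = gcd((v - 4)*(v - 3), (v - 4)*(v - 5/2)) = v - 4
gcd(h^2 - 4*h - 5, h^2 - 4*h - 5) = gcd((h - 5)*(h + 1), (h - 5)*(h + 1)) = h^2 - 4*h - 5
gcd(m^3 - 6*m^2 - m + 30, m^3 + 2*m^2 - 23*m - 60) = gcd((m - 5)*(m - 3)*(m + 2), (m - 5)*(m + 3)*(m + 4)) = m - 5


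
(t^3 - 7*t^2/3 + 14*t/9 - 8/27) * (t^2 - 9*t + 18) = t^5 - 34*t^4/3 + 365*t^3/9 - 1520*t^2/27 + 92*t/3 - 16/3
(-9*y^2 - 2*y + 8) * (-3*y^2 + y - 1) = 27*y^4 - 3*y^3 - 17*y^2 + 10*y - 8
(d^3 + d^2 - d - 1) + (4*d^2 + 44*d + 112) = d^3 + 5*d^2 + 43*d + 111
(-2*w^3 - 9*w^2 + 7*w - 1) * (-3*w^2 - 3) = 6*w^5 + 27*w^4 - 15*w^3 + 30*w^2 - 21*w + 3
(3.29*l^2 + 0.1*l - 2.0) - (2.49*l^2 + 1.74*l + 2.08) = 0.8*l^2 - 1.64*l - 4.08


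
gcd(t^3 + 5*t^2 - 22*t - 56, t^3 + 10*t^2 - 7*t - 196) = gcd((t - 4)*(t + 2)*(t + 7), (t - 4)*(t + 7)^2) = t^2 + 3*t - 28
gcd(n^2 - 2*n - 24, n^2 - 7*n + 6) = n - 6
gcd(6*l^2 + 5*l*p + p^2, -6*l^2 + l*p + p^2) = 3*l + p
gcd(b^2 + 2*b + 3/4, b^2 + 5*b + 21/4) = b + 3/2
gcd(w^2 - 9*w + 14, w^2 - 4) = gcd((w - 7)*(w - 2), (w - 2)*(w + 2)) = w - 2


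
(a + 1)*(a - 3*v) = a^2 - 3*a*v + a - 3*v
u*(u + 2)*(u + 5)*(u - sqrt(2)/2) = u^4 - sqrt(2)*u^3/2 + 7*u^3 - 7*sqrt(2)*u^2/2 + 10*u^2 - 5*sqrt(2)*u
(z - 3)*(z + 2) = z^2 - z - 6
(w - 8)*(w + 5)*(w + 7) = w^3 + 4*w^2 - 61*w - 280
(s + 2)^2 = s^2 + 4*s + 4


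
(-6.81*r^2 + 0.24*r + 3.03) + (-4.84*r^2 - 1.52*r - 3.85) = -11.65*r^2 - 1.28*r - 0.82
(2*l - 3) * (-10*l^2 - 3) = -20*l^3 + 30*l^2 - 6*l + 9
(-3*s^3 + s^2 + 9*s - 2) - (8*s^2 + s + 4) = -3*s^3 - 7*s^2 + 8*s - 6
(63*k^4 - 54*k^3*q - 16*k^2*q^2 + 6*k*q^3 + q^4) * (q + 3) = 63*k^4*q + 189*k^4 - 54*k^3*q^2 - 162*k^3*q - 16*k^2*q^3 - 48*k^2*q^2 + 6*k*q^4 + 18*k*q^3 + q^5 + 3*q^4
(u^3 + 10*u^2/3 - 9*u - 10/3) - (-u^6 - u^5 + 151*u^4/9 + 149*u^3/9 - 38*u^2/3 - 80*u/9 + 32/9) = u^6 + u^5 - 151*u^4/9 - 140*u^3/9 + 16*u^2 - u/9 - 62/9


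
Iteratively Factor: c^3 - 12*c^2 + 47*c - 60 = (c - 3)*(c^2 - 9*c + 20) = (c - 4)*(c - 3)*(c - 5)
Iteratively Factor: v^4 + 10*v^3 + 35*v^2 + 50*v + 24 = (v + 3)*(v^3 + 7*v^2 + 14*v + 8) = (v + 3)*(v + 4)*(v^2 + 3*v + 2) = (v + 2)*(v + 3)*(v + 4)*(v + 1)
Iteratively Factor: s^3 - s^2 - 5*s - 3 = (s + 1)*(s^2 - 2*s - 3) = (s - 3)*(s + 1)*(s + 1)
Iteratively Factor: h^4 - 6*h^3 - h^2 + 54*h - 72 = (h - 3)*(h^3 - 3*h^2 - 10*h + 24) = (h - 4)*(h - 3)*(h^2 + h - 6) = (h - 4)*(h - 3)*(h - 2)*(h + 3)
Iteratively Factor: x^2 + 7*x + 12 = (x + 3)*(x + 4)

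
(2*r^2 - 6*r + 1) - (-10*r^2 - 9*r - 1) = 12*r^2 + 3*r + 2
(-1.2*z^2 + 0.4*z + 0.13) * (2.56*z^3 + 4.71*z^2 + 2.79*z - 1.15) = -3.072*z^5 - 4.628*z^4 - 1.1312*z^3 + 3.1083*z^2 - 0.0972999999999999*z - 0.1495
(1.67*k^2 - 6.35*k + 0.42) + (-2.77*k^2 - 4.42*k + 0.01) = -1.1*k^2 - 10.77*k + 0.43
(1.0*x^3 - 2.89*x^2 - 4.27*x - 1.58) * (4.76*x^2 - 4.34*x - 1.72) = 4.76*x^5 - 18.0964*x^4 - 9.5026*x^3 + 15.9818*x^2 + 14.2016*x + 2.7176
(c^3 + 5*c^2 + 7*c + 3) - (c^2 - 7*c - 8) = c^3 + 4*c^2 + 14*c + 11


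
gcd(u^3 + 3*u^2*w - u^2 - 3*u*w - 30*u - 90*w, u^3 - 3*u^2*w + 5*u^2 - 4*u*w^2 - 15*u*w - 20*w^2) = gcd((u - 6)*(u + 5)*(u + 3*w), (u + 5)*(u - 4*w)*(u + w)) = u + 5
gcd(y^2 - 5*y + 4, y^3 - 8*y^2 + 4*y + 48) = y - 4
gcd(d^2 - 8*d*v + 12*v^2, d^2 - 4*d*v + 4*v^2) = -d + 2*v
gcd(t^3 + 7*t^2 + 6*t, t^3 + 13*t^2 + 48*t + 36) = t^2 + 7*t + 6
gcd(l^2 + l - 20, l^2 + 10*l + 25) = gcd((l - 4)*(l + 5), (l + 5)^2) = l + 5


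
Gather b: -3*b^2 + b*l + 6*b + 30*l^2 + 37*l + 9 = -3*b^2 + b*(l + 6) + 30*l^2 + 37*l + 9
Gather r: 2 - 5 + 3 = 0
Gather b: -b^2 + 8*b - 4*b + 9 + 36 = -b^2 + 4*b + 45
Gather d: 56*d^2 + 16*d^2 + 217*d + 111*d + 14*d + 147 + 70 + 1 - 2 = 72*d^2 + 342*d + 216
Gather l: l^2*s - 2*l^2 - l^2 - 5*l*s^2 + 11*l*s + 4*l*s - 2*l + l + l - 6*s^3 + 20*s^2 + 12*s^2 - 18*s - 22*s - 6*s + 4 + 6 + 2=l^2*(s - 3) + l*(-5*s^2 + 15*s) - 6*s^3 + 32*s^2 - 46*s + 12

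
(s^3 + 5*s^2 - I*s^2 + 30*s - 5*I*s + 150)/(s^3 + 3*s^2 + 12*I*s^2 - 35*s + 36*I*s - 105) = (s^2 + s*(5 - 6*I) - 30*I)/(s^2 + s*(3 + 7*I) + 21*I)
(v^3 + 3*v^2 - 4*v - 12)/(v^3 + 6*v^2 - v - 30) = (v + 2)/(v + 5)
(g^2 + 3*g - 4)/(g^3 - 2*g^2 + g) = (g + 4)/(g*(g - 1))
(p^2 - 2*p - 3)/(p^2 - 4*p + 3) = (p + 1)/(p - 1)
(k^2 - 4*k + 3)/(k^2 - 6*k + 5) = (k - 3)/(k - 5)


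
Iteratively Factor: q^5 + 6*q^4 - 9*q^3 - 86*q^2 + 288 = (q + 3)*(q^4 + 3*q^3 - 18*q^2 - 32*q + 96) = (q - 2)*(q + 3)*(q^3 + 5*q^2 - 8*q - 48) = (q - 2)*(q + 3)*(q + 4)*(q^2 + q - 12) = (q - 3)*(q - 2)*(q + 3)*(q + 4)*(q + 4)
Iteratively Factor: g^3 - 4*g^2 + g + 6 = (g + 1)*(g^2 - 5*g + 6) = (g - 3)*(g + 1)*(g - 2)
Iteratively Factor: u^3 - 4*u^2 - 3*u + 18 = (u - 3)*(u^2 - u - 6) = (u - 3)*(u + 2)*(u - 3)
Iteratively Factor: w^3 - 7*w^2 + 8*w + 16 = (w - 4)*(w^2 - 3*w - 4) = (w - 4)*(w + 1)*(w - 4)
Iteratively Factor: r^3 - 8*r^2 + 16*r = (r)*(r^2 - 8*r + 16) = r*(r - 4)*(r - 4)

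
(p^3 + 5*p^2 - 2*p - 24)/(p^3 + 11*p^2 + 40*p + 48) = (p - 2)/(p + 4)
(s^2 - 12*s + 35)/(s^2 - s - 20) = (s - 7)/(s + 4)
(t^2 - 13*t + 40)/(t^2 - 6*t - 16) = (t - 5)/(t + 2)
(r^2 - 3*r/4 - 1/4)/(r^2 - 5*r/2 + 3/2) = (4*r + 1)/(2*(2*r - 3))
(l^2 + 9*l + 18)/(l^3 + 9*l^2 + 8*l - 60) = (l + 3)/(l^2 + 3*l - 10)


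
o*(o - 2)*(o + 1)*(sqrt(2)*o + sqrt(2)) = sqrt(2)*o^4 - 3*sqrt(2)*o^2 - 2*sqrt(2)*o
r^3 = r^3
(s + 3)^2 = s^2 + 6*s + 9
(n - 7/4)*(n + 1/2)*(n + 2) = n^3 + 3*n^2/4 - 27*n/8 - 7/4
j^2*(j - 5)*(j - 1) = j^4 - 6*j^3 + 5*j^2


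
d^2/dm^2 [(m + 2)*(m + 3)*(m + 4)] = 6*m + 18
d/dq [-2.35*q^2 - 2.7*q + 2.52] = -4.7*q - 2.7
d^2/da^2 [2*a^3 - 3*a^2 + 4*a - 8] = 12*a - 6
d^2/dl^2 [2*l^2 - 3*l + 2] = 4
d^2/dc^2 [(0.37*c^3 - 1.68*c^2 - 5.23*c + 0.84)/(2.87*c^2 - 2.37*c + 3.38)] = (3.5527136788005e-15*c^5 - 112.034296*c^3 + 121.512492*c^2 + 295.48542*c - 129.037476)/(23.639903*c^6 - 58.564359*c^5 + 131.883675*c^4 - 151.254585*c^3 + 155.31945*c^2 - 81.227484*c + 38.614472)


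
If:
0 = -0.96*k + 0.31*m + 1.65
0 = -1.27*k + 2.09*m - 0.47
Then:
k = 2.23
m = 1.58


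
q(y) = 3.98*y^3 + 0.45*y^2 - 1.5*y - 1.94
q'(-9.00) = 957.54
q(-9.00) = -2853.41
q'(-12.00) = 1707.06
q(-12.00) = -6796.58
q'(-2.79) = 88.93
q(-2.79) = -80.69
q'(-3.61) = 150.85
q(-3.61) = -177.90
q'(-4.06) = 191.66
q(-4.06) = -254.79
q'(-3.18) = 116.38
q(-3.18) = -120.61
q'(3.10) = 116.03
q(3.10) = 116.30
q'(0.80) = 6.86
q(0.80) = -0.81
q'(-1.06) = 10.96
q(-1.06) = -4.58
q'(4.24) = 216.97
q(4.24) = 303.17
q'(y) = 11.94*y^2 + 0.9*y - 1.5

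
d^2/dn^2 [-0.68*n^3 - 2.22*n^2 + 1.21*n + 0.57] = -4.08*n - 4.44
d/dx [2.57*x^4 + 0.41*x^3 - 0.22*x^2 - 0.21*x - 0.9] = 10.28*x^3 + 1.23*x^2 - 0.44*x - 0.21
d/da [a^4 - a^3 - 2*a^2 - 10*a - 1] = 4*a^3 - 3*a^2 - 4*a - 10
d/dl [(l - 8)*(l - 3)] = 2*l - 11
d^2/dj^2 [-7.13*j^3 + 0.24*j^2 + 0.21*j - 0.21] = 0.48 - 42.78*j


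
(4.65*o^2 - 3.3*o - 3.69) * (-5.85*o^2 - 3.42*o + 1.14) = -27.2025*o^4 + 3.402*o^3 + 38.1735*o^2 + 8.8578*o - 4.2066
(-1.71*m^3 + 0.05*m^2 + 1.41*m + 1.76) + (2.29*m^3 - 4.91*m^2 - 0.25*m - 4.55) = 0.58*m^3 - 4.86*m^2 + 1.16*m - 2.79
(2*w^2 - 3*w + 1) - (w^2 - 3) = w^2 - 3*w + 4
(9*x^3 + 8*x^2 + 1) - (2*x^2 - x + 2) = 9*x^3 + 6*x^2 + x - 1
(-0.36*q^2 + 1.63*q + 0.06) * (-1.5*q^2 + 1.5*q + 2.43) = 0.54*q^4 - 2.985*q^3 + 1.4802*q^2 + 4.0509*q + 0.1458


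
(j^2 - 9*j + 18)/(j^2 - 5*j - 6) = (j - 3)/(j + 1)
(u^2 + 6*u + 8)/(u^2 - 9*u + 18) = (u^2 + 6*u + 8)/(u^2 - 9*u + 18)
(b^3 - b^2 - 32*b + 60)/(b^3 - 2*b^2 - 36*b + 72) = (b - 5)/(b - 6)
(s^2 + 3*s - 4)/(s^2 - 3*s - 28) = (s - 1)/(s - 7)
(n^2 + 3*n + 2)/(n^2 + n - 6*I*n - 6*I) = (n + 2)/(n - 6*I)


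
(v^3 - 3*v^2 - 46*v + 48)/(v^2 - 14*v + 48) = (v^2 + 5*v - 6)/(v - 6)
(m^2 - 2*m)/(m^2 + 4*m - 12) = m/(m + 6)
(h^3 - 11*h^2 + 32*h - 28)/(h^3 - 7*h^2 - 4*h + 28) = (h - 2)/(h + 2)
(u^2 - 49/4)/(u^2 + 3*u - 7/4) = (2*u - 7)/(2*u - 1)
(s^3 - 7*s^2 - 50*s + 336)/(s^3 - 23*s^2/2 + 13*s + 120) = 2*(s + 7)/(2*s + 5)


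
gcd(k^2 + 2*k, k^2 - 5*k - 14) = k + 2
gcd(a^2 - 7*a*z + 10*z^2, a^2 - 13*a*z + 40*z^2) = -a + 5*z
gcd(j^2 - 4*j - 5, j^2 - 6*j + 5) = j - 5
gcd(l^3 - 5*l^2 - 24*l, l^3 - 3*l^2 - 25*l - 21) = l + 3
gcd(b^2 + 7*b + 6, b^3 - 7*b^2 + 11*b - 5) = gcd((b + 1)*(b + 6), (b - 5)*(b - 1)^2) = 1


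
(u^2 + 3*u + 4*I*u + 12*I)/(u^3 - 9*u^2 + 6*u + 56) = (u^2 + u*(3 + 4*I) + 12*I)/(u^3 - 9*u^2 + 6*u + 56)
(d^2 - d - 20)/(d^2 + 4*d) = (d - 5)/d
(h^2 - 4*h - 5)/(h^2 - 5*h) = (h + 1)/h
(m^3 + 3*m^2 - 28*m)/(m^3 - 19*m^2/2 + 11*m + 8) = 2*m*(m^2 + 3*m - 28)/(2*m^3 - 19*m^2 + 22*m + 16)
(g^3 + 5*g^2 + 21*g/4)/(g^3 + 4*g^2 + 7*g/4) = (2*g + 3)/(2*g + 1)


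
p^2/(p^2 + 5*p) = p/(p + 5)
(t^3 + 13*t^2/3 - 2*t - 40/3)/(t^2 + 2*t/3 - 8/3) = (3*t^2 + 7*t - 20)/(3*t - 4)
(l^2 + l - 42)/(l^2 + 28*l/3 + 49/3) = 3*(l - 6)/(3*l + 7)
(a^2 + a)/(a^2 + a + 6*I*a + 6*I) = a/(a + 6*I)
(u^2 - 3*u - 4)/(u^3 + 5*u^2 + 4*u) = (u - 4)/(u*(u + 4))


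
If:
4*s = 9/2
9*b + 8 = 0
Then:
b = -8/9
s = 9/8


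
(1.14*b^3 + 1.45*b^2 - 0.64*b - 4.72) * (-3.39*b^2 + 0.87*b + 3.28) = -3.8646*b^5 - 3.9237*b^4 + 7.1703*b^3 + 20.2*b^2 - 6.2056*b - 15.4816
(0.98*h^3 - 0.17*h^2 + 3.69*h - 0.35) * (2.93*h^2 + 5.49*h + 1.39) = 2.8714*h^5 + 4.8821*h^4 + 11.2406*h^3 + 18.9963*h^2 + 3.2076*h - 0.4865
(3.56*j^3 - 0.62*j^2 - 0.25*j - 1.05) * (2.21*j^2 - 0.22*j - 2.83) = 7.8676*j^5 - 2.1534*j^4 - 10.4909*j^3 - 0.5109*j^2 + 0.9385*j + 2.9715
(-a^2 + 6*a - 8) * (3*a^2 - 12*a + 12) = -3*a^4 + 30*a^3 - 108*a^2 + 168*a - 96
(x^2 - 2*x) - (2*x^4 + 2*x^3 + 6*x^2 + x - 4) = -2*x^4 - 2*x^3 - 5*x^2 - 3*x + 4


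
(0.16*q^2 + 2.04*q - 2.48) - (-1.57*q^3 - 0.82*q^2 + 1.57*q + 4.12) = 1.57*q^3 + 0.98*q^2 + 0.47*q - 6.6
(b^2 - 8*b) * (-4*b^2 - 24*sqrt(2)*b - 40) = -4*b^4 - 24*sqrt(2)*b^3 + 32*b^3 - 40*b^2 + 192*sqrt(2)*b^2 + 320*b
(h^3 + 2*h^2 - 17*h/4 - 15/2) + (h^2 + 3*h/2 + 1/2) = h^3 + 3*h^2 - 11*h/4 - 7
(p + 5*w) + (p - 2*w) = 2*p + 3*w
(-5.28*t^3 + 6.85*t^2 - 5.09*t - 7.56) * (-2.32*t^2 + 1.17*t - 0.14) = 12.2496*t^5 - 22.0696*t^4 + 20.5625*t^3 + 10.6249*t^2 - 8.1326*t + 1.0584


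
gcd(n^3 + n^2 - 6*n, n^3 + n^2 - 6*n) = n^3 + n^2 - 6*n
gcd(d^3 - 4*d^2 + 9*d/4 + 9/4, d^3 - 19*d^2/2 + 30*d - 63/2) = d - 3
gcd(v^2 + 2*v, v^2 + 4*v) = v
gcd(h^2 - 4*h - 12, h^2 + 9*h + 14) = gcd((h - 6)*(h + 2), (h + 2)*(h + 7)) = h + 2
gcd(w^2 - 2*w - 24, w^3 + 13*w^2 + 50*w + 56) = w + 4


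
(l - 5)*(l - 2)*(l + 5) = l^3 - 2*l^2 - 25*l + 50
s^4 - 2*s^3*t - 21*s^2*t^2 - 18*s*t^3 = s*(s - 6*t)*(s + t)*(s + 3*t)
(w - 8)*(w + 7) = w^2 - w - 56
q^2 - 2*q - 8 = (q - 4)*(q + 2)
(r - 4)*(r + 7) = r^2 + 3*r - 28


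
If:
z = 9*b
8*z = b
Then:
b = 0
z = 0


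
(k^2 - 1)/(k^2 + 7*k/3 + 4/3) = 3*(k - 1)/(3*k + 4)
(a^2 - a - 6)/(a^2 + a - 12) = (a + 2)/(a + 4)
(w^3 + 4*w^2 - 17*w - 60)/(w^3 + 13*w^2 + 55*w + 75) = (w - 4)/(w + 5)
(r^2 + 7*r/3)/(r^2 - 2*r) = (r + 7/3)/(r - 2)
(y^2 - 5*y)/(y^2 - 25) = y/(y + 5)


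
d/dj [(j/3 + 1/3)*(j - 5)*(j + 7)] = j^2 + 2*j - 11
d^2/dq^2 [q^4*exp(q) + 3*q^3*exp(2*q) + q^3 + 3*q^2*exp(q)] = q^4*exp(q) + 12*q^3*exp(2*q) + 8*q^3*exp(q) + 36*q^2*exp(2*q) + 15*q^2*exp(q) + 18*q*exp(2*q) + 12*q*exp(q) + 6*q + 6*exp(q)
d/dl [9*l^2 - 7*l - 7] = 18*l - 7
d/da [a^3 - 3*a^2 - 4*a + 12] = 3*a^2 - 6*a - 4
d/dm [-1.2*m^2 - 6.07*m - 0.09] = -2.4*m - 6.07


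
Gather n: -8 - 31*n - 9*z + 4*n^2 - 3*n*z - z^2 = 4*n^2 + n*(-3*z - 31) - z^2 - 9*z - 8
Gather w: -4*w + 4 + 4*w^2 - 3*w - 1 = 4*w^2 - 7*w + 3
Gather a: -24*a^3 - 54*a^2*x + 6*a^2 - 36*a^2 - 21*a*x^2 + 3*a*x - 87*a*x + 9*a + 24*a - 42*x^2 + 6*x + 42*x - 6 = -24*a^3 + a^2*(-54*x - 30) + a*(-21*x^2 - 84*x + 33) - 42*x^2 + 48*x - 6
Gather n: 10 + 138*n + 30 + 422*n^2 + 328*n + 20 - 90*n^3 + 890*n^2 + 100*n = -90*n^3 + 1312*n^2 + 566*n + 60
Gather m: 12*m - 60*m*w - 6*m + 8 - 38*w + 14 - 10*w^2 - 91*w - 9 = m*(6 - 60*w) - 10*w^2 - 129*w + 13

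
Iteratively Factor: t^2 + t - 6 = (t + 3)*(t - 2)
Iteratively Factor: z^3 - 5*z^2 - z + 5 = (z - 1)*(z^2 - 4*z - 5) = (z - 5)*(z - 1)*(z + 1)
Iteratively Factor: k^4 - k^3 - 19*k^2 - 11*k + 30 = (k + 3)*(k^3 - 4*k^2 - 7*k + 10) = (k - 1)*(k + 3)*(k^2 - 3*k - 10) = (k - 1)*(k + 2)*(k + 3)*(k - 5)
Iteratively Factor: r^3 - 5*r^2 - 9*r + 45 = (r - 5)*(r^2 - 9) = (r - 5)*(r + 3)*(r - 3)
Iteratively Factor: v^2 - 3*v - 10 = (v - 5)*(v + 2)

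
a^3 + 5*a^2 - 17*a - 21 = (a - 3)*(a + 1)*(a + 7)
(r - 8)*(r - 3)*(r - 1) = r^3 - 12*r^2 + 35*r - 24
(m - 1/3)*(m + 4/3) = m^2 + m - 4/9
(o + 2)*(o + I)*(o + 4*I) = o^3 + 2*o^2 + 5*I*o^2 - 4*o + 10*I*o - 8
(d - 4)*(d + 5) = d^2 + d - 20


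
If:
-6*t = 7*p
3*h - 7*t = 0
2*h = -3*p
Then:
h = 0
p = 0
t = 0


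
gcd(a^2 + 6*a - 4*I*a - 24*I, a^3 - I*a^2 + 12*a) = a - 4*I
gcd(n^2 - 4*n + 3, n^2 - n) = n - 1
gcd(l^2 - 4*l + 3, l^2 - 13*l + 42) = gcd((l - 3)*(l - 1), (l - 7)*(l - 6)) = 1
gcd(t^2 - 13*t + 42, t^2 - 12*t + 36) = t - 6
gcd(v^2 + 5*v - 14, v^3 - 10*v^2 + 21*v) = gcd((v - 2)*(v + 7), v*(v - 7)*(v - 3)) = 1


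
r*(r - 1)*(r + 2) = r^3 + r^2 - 2*r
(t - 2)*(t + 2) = t^2 - 4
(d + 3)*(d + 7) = d^2 + 10*d + 21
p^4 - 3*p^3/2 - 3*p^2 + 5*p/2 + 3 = (p - 2)*(p - 3/2)*(p + 1)^2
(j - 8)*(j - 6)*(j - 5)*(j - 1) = j^4 - 20*j^3 + 137*j^2 - 358*j + 240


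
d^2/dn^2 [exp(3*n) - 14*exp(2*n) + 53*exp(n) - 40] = (9*exp(2*n) - 56*exp(n) + 53)*exp(n)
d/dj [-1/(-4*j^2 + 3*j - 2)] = (3 - 8*j)/(4*j^2 - 3*j + 2)^2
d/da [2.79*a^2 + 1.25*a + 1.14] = 5.58*a + 1.25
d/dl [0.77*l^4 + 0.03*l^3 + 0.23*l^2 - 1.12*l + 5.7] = 3.08*l^3 + 0.09*l^2 + 0.46*l - 1.12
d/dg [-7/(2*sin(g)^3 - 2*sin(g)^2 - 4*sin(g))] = 7*(3*sin(g)^2 - 2*sin(g) - 2)*cos(g)/(2*(sin(g) + cos(g)^2 + 1)^2*sin(g)^2)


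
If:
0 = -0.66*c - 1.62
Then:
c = -2.45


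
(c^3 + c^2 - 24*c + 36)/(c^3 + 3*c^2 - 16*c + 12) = (c - 3)/(c - 1)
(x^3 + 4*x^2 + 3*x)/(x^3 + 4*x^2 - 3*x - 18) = x*(x + 1)/(x^2 + x - 6)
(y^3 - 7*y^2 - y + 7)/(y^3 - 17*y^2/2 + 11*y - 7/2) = 2*(y + 1)/(2*y - 1)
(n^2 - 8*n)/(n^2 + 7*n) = (n - 8)/(n + 7)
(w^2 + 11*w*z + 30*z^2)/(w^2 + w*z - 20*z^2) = (-w - 6*z)/(-w + 4*z)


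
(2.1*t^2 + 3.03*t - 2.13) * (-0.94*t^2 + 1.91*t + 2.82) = -1.974*t^4 + 1.1628*t^3 + 13.7115*t^2 + 4.4763*t - 6.0066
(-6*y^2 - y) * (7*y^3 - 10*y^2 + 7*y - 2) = -42*y^5 + 53*y^4 - 32*y^3 + 5*y^2 + 2*y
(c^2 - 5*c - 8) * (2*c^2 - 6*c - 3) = 2*c^4 - 16*c^3 + 11*c^2 + 63*c + 24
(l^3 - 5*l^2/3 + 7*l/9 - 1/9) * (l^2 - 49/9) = l^5 - 5*l^4/3 - 14*l^3/3 + 242*l^2/27 - 343*l/81 + 49/81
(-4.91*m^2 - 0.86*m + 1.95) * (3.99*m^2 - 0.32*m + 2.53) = -19.5909*m^4 - 1.8602*m^3 - 4.3666*m^2 - 2.7998*m + 4.9335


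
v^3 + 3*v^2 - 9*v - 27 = (v - 3)*(v + 3)^2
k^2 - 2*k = k*(k - 2)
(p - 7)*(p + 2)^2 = p^3 - 3*p^2 - 24*p - 28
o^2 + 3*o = o*(o + 3)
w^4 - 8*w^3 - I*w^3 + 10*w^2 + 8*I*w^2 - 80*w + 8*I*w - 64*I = (w - 8)*(w - 4*I)*(w + I)*(w + 2*I)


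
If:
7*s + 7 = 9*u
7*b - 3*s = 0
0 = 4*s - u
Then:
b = 3/29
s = 7/29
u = 28/29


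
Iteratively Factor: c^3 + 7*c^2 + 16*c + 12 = (c + 3)*(c^2 + 4*c + 4) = (c + 2)*(c + 3)*(c + 2)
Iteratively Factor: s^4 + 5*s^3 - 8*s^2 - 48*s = (s + 4)*(s^3 + s^2 - 12*s) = (s + 4)^2*(s^2 - 3*s) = (s - 3)*(s + 4)^2*(s)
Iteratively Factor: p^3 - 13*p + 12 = (p + 4)*(p^2 - 4*p + 3) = (p - 1)*(p + 4)*(p - 3)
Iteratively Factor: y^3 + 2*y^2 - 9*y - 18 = (y + 3)*(y^2 - y - 6) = (y - 3)*(y + 3)*(y + 2)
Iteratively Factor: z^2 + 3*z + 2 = (z + 1)*(z + 2)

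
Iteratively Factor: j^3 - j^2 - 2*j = (j + 1)*(j^2 - 2*j) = (j - 2)*(j + 1)*(j)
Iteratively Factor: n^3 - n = (n - 1)*(n^2 + n) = n*(n - 1)*(n + 1)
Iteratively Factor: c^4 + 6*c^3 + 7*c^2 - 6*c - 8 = (c + 1)*(c^3 + 5*c^2 + 2*c - 8) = (c - 1)*(c + 1)*(c^2 + 6*c + 8) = (c - 1)*(c + 1)*(c + 2)*(c + 4)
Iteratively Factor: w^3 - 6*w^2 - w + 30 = (w - 5)*(w^2 - w - 6) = (w - 5)*(w + 2)*(w - 3)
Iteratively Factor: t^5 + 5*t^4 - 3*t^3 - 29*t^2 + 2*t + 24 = (t + 4)*(t^4 + t^3 - 7*t^2 - t + 6) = (t + 3)*(t + 4)*(t^3 - 2*t^2 - t + 2) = (t + 1)*(t + 3)*(t + 4)*(t^2 - 3*t + 2) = (t - 1)*(t + 1)*(t + 3)*(t + 4)*(t - 2)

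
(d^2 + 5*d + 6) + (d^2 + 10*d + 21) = 2*d^2 + 15*d + 27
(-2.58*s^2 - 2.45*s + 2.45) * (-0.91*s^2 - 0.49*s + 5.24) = 2.3478*s^4 + 3.4937*s^3 - 14.5482*s^2 - 14.0385*s + 12.838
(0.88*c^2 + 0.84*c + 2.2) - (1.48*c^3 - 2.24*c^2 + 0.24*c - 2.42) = -1.48*c^3 + 3.12*c^2 + 0.6*c + 4.62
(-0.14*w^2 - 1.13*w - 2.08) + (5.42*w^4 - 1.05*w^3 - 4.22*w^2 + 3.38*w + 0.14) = 5.42*w^4 - 1.05*w^3 - 4.36*w^2 + 2.25*w - 1.94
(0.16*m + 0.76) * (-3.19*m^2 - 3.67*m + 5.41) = -0.5104*m^3 - 3.0116*m^2 - 1.9236*m + 4.1116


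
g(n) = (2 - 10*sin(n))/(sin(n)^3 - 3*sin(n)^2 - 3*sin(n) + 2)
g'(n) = (2 - 10*sin(n))*(-3*sin(n)^2*cos(n) + 6*sin(n)*cos(n) + 3*cos(n))/(sin(n)^3 - 3*sin(n)^2 - 3*sin(n) + 2)^2 - 10*cos(n)/(sin(n)^3 - 3*sin(n)^2 - 3*sin(n) + 2) = 2*(10*sin(n)^3 - 18*sin(n)^2 + 6*sin(n) - 7)*cos(n)/(sin(n)^3 - 3*sin(n)^2 - 3*sin(n) + 2)^2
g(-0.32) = 1.97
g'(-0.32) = -3.05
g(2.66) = -39.78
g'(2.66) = 2870.33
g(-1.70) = 11.35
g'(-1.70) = 9.45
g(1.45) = 2.68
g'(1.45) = -0.25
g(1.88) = 2.77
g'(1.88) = 0.74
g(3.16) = 1.06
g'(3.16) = 3.37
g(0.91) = 3.38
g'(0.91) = -3.45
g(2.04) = 2.94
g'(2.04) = 1.45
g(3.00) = 0.39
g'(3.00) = 5.56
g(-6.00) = -0.84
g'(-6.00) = -13.87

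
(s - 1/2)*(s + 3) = s^2 + 5*s/2 - 3/2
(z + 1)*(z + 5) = z^2 + 6*z + 5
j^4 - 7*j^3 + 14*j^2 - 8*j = j*(j - 4)*(j - 2)*(j - 1)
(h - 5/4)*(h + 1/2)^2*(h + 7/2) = h^4 + 13*h^3/4 - 15*h^2/8 - 61*h/16 - 35/32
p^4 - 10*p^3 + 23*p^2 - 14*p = p*(p - 7)*(p - 2)*(p - 1)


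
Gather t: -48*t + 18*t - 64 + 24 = -30*t - 40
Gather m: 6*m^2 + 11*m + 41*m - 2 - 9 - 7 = 6*m^2 + 52*m - 18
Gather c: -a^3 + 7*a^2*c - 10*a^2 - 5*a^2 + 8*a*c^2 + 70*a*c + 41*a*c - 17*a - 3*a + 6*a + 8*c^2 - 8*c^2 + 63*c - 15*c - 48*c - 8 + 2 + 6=-a^3 - 15*a^2 + 8*a*c^2 - 14*a + c*(7*a^2 + 111*a)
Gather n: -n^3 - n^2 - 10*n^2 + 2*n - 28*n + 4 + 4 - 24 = -n^3 - 11*n^2 - 26*n - 16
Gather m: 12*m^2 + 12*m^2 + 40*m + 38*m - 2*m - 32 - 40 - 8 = 24*m^2 + 76*m - 80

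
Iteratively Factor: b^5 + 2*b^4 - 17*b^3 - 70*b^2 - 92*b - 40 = (b + 2)*(b^4 - 17*b^2 - 36*b - 20) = (b + 2)^2*(b^3 - 2*b^2 - 13*b - 10) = (b + 2)^3*(b^2 - 4*b - 5) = (b + 1)*(b + 2)^3*(b - 5)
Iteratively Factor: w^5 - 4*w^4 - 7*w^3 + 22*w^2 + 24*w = (w + 2)*(w^4 - 6*w^3 + 5*w^2 + 12*w) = (w - 3)*(w + 2)*(w^3 - 3*w^2 - 4*w) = (w - 4)*(w - 3)*(w + 2)*(w^2 + w) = (w - 4)*(w - 3)*(w + 1)*(w + 2)*(w)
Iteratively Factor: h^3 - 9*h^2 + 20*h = (h - 5)*(h^2 - 4*h) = (h - 5)*(h - 4)*(h)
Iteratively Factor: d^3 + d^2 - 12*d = (d - 3)*(d^2 + 4*d) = d*(d - 3)*(d + 4)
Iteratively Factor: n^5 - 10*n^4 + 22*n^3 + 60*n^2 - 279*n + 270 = (n - 2)*(n^4 - 8*n^3 + 6*n^2 + 72*n - 135) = (n - 3)*(n - 2)*(n^3 - 5*n^2 - 9*n + 45) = (n - 3)*(n - 2)*(n + 3)*(n^2 - 8*n + 15) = (n - 5)*(n - 3)*(n - 2)*(n + 3)*(n - 3)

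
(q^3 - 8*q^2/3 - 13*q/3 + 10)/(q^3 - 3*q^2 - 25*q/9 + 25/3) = 3*(q + 2)/(3*q + 5)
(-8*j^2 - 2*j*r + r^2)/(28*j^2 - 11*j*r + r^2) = (2*j + r)/(-7*j + r)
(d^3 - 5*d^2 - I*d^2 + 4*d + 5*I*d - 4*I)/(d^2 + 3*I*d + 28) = (d^3 - d^2*(5 + I) + d*(4 + 5*I) - 4*I)/(d^2 + 3*I*d + 28)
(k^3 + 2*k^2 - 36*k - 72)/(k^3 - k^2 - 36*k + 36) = (k + 2)/(k - 1)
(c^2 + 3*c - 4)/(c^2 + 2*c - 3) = (c + 4)/(c + 3)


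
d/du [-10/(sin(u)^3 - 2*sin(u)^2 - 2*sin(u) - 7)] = 10*(3*sin(u)^2 - 4*sin(u) - 2)*cos(u)/(sin(u)^3 - 2*sin(u)^2 - 2*sin(u) - 7)^2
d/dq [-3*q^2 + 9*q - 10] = 9 - 6*q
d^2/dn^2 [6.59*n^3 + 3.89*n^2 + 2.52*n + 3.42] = 39.54*n + 7.78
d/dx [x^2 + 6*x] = 2*x + 6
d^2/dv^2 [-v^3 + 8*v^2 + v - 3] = 16 - 6*v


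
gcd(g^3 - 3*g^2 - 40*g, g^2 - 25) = g + 5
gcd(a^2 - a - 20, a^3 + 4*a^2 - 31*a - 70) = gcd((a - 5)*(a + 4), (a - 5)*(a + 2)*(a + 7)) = a - 5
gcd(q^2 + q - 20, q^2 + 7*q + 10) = q + 5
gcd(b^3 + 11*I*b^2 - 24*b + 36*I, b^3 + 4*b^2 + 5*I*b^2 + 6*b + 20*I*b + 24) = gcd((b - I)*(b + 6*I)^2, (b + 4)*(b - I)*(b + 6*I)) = b^2 + 5*I*b + 6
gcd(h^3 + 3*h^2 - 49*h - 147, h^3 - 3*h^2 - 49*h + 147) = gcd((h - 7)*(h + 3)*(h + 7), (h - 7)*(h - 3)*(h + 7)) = h^2 - 49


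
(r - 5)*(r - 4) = r^2 - 9*r + 20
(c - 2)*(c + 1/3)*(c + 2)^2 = c^4 + 7*c^3/3 - 10*c^2/3 - 28*c/3 - 8/3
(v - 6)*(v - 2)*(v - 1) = v^3 - 9*v^2 + 20*v - 12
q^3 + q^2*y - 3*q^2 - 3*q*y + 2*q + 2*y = (q - 2)*(q - 1)*(q + y)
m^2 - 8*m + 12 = (m - 6)*(m - 2)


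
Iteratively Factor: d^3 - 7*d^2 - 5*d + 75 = (d + 3)*(d^2 - 10*d + 25) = (d - 5)*(d + 3)*(d - 5)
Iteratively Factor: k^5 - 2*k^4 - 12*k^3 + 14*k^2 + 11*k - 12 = (k + 1)*(k^4 - 3*k^3 - 9*k^2 + 23*k - 12) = (k - 4)*(k + 1)*(k^3 + k^2 - 5*k + 3) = (k - 4)*(k - 1)*(k + 1)*(k^2 + 2*k - 3) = (k - 4)*(k - 1)^2*(k + 1)*(k + 3)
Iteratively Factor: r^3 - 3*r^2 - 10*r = (r - 5)*(r^2 + 2*r) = r*(r - 5)*(r + 2)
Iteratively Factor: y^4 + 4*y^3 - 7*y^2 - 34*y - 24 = (y + 1)*(y^3 + 3*y^2 - 10*y - 24) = (y + 1)*(y + 4)*(y^2 - y - 6) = (y + 1)*(y + 2)*(y + 4)*(y - 3)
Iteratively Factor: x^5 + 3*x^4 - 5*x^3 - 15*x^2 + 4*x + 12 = (x + 3)*(x^4 - 5*x^2 + 4) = (x - 1)*(x + 3)*(x^3 + x^2 - 4*x - 4) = (x - 1)*(x + 2)*(x + 3)*(x^2 - x - 2) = (x - 1)*(x + 1)*(x + 2)*(x + 3)*(x - 2)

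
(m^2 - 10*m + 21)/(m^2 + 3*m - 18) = (m - 7)/(m + 6)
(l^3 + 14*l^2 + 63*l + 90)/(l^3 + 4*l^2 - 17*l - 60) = (l + 6)/(l - 4)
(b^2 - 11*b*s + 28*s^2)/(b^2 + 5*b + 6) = (b^2 - 11*b*s + 28*s^2)/(b^2 + 5*b + 6)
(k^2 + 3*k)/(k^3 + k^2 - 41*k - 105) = k/(k^2 - 2*k - 35)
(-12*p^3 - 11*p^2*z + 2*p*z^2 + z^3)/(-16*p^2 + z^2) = (-3*p^2 - 2*p*z + z^2)/(-4*p + z)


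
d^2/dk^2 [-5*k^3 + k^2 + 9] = 2 - 30*k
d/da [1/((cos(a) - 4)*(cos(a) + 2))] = 2*(cos(a) - 1)*sin(a)/((cos(a) - 4)^2*(cos(a) + 2)^2)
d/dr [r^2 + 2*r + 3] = 2*r + 2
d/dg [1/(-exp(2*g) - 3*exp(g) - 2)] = (2*exp(g) + 3)*exp(g)/(exp(2*g) + 3*exp(g) + 2)^2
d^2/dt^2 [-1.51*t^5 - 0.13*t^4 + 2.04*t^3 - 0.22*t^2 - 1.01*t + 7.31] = -30.2*t^3 - 1.56*t^2 + 12.24*t - 0.44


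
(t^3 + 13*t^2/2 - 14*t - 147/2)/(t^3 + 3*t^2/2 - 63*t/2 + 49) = (t + 3)/(t - 2)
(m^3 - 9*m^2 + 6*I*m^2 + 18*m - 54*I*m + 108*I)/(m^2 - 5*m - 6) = (m^2 + m*(-3 + 6*I) - 18*I)/(m + 1)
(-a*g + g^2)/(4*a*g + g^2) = (-a + g)/(4*a + g)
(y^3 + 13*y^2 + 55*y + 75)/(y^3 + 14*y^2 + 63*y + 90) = (y + 5)/(y + 6)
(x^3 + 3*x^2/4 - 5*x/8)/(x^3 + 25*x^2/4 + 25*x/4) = (x - 1/2)/(x + 5)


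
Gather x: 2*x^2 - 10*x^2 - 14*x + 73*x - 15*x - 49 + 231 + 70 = -8*x^2 + 44*x + 252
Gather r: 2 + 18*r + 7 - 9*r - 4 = 9*r + 5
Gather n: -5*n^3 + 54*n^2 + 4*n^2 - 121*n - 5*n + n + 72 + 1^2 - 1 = -5*n^3 + 58*n^2 - 125*n + 72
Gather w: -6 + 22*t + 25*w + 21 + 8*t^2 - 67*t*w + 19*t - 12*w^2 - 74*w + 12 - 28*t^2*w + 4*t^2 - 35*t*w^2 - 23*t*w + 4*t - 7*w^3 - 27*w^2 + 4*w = 12*t^2 + 45*t - 7*w^3 + w^2*(-35*t - 39) + w*(-28*t^2 - 90*t - 45) + 27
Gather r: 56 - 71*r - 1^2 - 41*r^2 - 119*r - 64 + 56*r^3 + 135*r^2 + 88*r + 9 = 56*r^3 + 94*r^2 - 102*r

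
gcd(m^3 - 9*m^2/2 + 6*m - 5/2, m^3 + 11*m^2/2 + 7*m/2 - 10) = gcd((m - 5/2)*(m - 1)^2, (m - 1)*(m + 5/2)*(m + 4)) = m - 1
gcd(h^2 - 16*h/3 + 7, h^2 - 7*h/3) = h - 7/3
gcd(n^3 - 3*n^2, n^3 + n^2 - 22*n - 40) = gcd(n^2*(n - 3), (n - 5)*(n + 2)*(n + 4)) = 1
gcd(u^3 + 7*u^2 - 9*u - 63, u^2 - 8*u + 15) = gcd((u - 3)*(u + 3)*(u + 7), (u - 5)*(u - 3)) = u - 3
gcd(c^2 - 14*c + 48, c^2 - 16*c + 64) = c - 8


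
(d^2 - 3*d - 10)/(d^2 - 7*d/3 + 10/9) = 9*(d^2 - 3*d - 10)/(9*d^2 - 21*d + 10)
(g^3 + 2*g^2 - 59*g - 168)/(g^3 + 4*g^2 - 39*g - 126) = (g - 8)/(g - 6)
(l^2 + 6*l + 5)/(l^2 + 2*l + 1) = (l + 5)/(l + 1)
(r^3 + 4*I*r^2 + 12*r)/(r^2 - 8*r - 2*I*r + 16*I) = r*(r + 6*I)/(r - 8)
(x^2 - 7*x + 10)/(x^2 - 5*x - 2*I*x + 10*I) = (x - 2)/(x - 2*I)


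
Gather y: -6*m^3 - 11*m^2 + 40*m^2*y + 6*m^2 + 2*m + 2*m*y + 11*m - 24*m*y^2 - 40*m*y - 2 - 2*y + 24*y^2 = -6*m^3 - 5*m^2 + 13*m + y^2*(24 - 24*m) + y*(40*m^2 - 38*m - 2) - 2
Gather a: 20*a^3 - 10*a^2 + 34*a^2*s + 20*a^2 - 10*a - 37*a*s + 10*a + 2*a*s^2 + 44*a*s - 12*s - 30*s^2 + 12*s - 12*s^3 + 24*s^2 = 20*a^3 + a^2*(34*s + 10) + a*(2*s^2 + 7*s) - 12*s^3 - 6*s^2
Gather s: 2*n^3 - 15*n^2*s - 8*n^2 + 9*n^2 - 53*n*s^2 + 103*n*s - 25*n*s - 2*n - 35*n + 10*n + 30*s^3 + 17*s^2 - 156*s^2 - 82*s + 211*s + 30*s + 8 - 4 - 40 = 2*n^3 + n^2 - 27*n + 30*s^3 + s^2*(-53*n - 139) + s*(-15*n^2 + 78*n + 159) - 36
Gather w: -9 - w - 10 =-w - 19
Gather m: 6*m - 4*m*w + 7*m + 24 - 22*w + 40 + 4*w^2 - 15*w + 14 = m*(13 - 4*w) + 4*w^2 - 37*w + 78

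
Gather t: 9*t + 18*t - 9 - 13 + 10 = 27*t - 12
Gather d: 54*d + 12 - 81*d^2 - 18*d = -81*d^2 + 36*d + 12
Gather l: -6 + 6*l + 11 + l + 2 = 7*l + 7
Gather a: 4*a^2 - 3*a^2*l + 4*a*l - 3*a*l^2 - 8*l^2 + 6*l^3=a^2*(4 - 3*l) + a*(-3*l^2 + 4*l) + 6*l^3 - 8*l^2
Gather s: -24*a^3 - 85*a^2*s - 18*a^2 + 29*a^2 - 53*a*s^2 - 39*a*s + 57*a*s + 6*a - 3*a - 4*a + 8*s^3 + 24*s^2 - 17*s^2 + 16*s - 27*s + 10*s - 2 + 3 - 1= -24*a^3 + 11*a^2 - a + 8*s^3 + s^2*(7 - 53*a) + s*(-85*a^2 + 18*a - 1)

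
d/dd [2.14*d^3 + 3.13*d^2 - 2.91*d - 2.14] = 6.42*d^2 + 6.26*d - 2.91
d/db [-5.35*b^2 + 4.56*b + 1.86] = 4.56 - 10.7*b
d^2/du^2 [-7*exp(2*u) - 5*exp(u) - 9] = (-28*exp(u) - 5)*exp(u)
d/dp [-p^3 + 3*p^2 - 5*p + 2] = -3*p^2 + 6*p - 5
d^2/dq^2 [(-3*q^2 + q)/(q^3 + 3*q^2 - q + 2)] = 2*(-3*q^6 + 3*q^5 + 43*q^3 + 42*q^2 - 18*q - 10)/(q^9 + 9*q^8 + 24*q^7 + 15*q^6 + 12*q^5 + 51*q^4 - 25*q^3 + 42*q^2 - 12*q + 8)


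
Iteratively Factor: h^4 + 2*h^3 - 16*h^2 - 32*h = (h + 2)*(h^3 - 16*h) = h*(h + 2)*(h^2 - 16) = h*(h - 4)*(h + 2)*(h + 4)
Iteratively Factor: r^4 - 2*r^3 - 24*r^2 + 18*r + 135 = (r + 3)*(r^3 - 5*r^2 - 9*r + 45) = (r - 5)*(r + 3)*(r^2 - 9) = (r - 5)*(r + 3)^2*(r - 3)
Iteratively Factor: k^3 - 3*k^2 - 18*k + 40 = (k - 2)*(k^2 - k - 20) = (k - 5)*(k - 2)*(k + 4)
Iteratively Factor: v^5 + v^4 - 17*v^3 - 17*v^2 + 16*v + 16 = (v + 4)*(v^4 - 3*v^3 - 5*v^2 + 3*v + 4) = (v + 1)*(v + 4)*(v^3 - 4*v^2 - v + 4) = (v - 4)*(v + 1)*(v + 4)*(v^2 - 1) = (v - 4)*(v + 1)^2*(v + 4)*(v - 1)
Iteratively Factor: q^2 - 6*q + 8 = (q - 2)*(q - 4)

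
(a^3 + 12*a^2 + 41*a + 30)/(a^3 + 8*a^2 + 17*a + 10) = (a + 6)/(a + 2)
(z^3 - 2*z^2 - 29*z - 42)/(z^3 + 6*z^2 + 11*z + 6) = (z - 7)/(z + 1)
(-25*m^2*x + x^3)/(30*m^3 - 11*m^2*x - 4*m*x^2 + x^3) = x*(5*m + x)/(-6*m^2 + m*x + x^2)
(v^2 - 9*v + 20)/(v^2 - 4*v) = (v - 5)/v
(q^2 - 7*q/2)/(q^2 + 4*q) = (q - 7/2)/(q + 4)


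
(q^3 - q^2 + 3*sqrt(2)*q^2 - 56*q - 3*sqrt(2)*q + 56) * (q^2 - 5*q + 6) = q^5 - 6*q^4 + 3*sqrt(2)*q^4 - 45*q^3 - 18*sqrt(2)*q^3 + 33*sqrt(2)*q^2 + 330*q^2 - 616*q - 18*sqrt(2)*q + 336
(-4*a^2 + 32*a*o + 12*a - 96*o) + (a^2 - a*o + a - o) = -3*a^2 + 31*a*o + 13*a - 97*o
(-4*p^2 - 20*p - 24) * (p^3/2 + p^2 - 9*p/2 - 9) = -2*p^5 - 14*p^4 - 14*p^3 + 102*p^2 + 288*p + 216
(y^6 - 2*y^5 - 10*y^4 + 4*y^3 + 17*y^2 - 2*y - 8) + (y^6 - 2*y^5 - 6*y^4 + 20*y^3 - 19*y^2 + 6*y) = 2*y^6 - 4*y^5 - 16*y^4 + 24*y^3 - 2*y^2 + 4*y - 8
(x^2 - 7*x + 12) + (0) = x^2 - 7*x + 12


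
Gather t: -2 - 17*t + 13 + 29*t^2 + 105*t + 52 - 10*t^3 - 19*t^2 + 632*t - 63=-10*t^3 + 10*t^2 + 720*t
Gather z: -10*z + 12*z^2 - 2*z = 12*z^2 - 12*z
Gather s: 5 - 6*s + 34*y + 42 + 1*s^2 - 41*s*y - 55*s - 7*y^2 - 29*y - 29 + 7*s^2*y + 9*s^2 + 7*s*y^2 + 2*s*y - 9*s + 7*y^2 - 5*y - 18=s^2*(7*y + 10) + s*(7*y^2 - 39*y - 70)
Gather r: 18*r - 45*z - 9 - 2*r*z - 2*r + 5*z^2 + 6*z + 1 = r*(16 - 2*z) + 5*z^2 - 39*z - 8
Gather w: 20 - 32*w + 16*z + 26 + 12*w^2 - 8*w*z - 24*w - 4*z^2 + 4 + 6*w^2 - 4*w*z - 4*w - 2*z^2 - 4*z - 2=18*w^2 + w*(-12*z - 60) - 6*z^2 + 12*z + 48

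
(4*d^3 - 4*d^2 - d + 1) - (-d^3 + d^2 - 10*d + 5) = 5*d^3 - 5*d^2 + 9*d - 4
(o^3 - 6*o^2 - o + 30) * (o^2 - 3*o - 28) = o^5 - 9*o^4 - 11*o^3 + 201*o^2 - 62*o - 840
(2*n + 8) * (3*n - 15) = 6*n^2 - 6*n - 120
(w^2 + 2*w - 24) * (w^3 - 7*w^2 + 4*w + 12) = w^5 - 5*w^4 - 34*w^3 + 188*w^2 - 72*w - 288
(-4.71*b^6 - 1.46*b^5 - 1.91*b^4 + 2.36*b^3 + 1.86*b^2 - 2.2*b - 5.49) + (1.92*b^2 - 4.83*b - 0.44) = -4.71*b^6 - 1.46*b^5 - 1.91*b^4 + 2.36*b^3 + 3.78*b^2 - 7.03*b - 5.93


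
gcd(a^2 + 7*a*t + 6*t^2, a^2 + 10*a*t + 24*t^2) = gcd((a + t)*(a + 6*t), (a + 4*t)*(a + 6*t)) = a + 6*t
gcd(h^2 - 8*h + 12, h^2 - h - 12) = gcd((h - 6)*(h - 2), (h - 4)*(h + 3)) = 1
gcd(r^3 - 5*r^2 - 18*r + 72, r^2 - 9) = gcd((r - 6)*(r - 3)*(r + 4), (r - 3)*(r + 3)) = r - 3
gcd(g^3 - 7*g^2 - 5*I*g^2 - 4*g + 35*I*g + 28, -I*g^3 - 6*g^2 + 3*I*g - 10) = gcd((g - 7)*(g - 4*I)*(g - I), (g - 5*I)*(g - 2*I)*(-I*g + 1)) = 1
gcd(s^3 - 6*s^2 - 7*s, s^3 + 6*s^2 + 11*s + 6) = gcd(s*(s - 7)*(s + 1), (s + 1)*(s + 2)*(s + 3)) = s + 1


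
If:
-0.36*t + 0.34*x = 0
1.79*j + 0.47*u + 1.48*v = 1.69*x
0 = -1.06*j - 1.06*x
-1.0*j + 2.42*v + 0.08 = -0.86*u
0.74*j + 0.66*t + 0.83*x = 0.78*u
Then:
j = 0.01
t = -0.01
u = -0.01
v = -0.02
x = -0.01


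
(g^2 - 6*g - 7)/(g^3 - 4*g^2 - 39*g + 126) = (g + 1)/(g^2 + 3*g - 18)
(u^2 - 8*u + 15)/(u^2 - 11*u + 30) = (u - 3)/(u - 6)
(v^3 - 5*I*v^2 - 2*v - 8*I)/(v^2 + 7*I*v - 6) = (v^2 - 6*I*v - 8)/(v + 6*I)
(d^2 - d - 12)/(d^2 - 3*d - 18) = (d - 4)/(d - 6)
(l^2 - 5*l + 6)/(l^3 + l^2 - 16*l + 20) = (l - 3)/(l^2 + 3*l - 10)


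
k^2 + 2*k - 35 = (k - 5)*(k + 7)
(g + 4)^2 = g^2 + 8*g + 16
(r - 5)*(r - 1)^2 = r^3 - 7*r^2 + 11*r - 5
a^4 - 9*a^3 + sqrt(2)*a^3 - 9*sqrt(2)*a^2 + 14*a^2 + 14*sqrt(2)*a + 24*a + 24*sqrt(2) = (a - 6)*(a - 4)*(sqrt(2)*a/2 + 1)*(sqrt(2)*a + sqrt(2))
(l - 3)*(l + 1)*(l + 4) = l^3 + 2*l^2 - 11*l - 12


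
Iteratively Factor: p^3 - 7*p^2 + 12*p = (p - 4)*(p^2 - 3*p) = p*(p - 4)*(p - 3)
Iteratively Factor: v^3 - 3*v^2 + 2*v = (v - 1)*(v^2 - 2*v) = (v - 2)*(v - 1)*(v)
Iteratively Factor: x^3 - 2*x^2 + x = (x)*(x^2 - 2*x + 1) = x*(x - 1)*(x - 1)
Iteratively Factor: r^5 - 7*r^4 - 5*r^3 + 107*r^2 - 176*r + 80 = (r - 1)*(r^4 - 6*r^3 - 11*r^2 + 96*r - 80) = (r - 1)^2*(r^3 - 5*r^2 - 16*r + 80) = (r - 1)^2*(r + 4)*(r^2 - 9*r + 20) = (r - 5)*(r - 1)^2*(r + 4)*(r - 4)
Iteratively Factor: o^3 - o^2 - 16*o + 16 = (o - 1)*(o^2 - 16) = (o - 1)*(o + 4)*(o - 4)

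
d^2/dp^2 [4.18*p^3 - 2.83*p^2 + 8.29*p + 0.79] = 25.08*p - 5.66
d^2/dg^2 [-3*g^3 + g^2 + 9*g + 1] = 2 - 18*g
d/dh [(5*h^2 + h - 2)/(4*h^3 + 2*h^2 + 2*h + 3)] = (-20*h^4 - 8*h^3 + 32*h^2 + 38*h + 7)/(16*h^6 + 16*h^5 + 20*h^4 + 32*h^3 + 16*h^2 + 12*h + 9)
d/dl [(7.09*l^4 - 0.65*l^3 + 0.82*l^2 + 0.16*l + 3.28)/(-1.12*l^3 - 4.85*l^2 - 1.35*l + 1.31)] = (-7.9408*l^6 - 68.773*l^5 - 24.6436*l^4 + 39.265*l^3 + 8.1353*l^2 + 33.9644*l + 4.6376)/(1.2544*l^6 + 10.864*l^5 + 26.5465*l^4 + 10.1606*l^3 - 10.8845*l^2 - 3.537*l + 1.7161)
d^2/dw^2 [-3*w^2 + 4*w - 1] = -6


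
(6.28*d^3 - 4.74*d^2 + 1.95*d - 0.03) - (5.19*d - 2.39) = 6.28*d^3 - 4.74*d^2 - 3.24*d + 2.36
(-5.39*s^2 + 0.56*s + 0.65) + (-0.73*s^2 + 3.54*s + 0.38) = -6.12*s^2 + 4.1*s + 1.03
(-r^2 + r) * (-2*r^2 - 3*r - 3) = 2*r^4 + r^3 - 3*r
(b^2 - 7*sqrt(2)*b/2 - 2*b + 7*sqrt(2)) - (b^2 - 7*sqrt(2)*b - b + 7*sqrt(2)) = -b + 7*sqrt(2)*b/2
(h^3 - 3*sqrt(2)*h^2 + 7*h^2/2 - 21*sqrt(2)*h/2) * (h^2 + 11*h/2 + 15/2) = h^5 - 3*sqrt(2)*h^4 + 9*h^4 - 27*sqrt(2)*h^3 + 107*h^3/4 - 321*sqrt(2)*h^2/4 + 105*h^2/4 - 315*sqrt(2)*h/4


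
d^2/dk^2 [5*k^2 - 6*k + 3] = 10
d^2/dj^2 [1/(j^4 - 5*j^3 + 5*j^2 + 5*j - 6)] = 2*((-6*j^2 + 15*j - 5)*(j^4 - 5*j^3 + 5*j^2 + 5*j - 6) + (4*j^3 - 15*j^2 + 10*j + 5)^2)/(j^4 - 5*j^3 + 5*j^2 + 5*j - 6)^3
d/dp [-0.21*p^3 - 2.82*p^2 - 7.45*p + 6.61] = -0.63*p^2 - 5.64*p - 7.45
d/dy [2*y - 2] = 2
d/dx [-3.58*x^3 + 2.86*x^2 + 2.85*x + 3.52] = -10.74*x^2 + 5.72*x + 2.85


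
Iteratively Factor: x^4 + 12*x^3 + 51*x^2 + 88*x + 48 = (x + 1)*(x^3 + 11*x^2 + 40*x + 48) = (x + 1)*(x + 3)*(x^2 + 8*x + 16) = (x + 1)*(x + 3)*(x + 4)*(x + 4)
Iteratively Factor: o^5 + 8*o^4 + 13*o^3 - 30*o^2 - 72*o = (o + 3)*(o^4 + 5*o^3 - 2*o^2 - 24*o) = o*(o + 3)*(o^3 + 5*o^2 - 2*o - 24) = o*(o + 3)*(o + 4)*(o^2 + o - 6) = o*(o - 2)*(o + 3)*(o + 4)*(o + 3)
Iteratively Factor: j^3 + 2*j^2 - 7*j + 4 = (j - 1)*(j^2 + 3*j - 4) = (j - 1)*(j + 4)*(j - 1)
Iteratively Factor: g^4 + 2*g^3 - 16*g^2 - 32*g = (g + 2)*(g^3 - 16*g) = g*(g + 2)*(g^2 - 16) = g*(g + 2)*(g + 4)*(g - 4)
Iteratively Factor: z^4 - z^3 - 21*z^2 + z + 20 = (z - 5)*(z^3 + 4*z^2 - z - 4) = (z - 5)*(z - 1)*(z^2 + 5*z + 4) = (z - 5)*(z - 1)*(z + 4)*(z + 1)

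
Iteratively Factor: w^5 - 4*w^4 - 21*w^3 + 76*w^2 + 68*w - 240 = (w - 2)*(w^4 - 2*w^3 - 25*w^2 + 26*w + 120) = (w - 3)*(w - 2)*(w^3 + w^2 - 22*w - 40) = (w - 3)*(w - 2)*(w + 4)*(w^2 - 3*w - 10) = (w - 3)*(w - 2)*(w + 2)*(w + 4)*(w - 5)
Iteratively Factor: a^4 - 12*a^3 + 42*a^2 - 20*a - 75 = (a - 5)*(a^3 - 7*a^2 + 7*a + 15) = (a - 5)*(a - 3)*(a^2 - 4*a - 5) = (a - 5)*(a - 3)*(a + 1)*(a - 5)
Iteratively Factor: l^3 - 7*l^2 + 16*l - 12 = (l - 2)*(l^2 - 5*l + 6) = (l - 2)^2*(l - 3)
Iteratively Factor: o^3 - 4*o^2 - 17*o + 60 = (o - 3)*(o^2 - o - 20) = (o - 5)*(o - 3)*(o + 4)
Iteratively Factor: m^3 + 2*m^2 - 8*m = (m - 2)*(m^2 + 4*m) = m*(m - 2)*(m + 4)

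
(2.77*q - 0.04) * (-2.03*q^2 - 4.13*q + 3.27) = -5.6231*q^3 - 11.3589*q^2 + 9.2231*q - 0.1308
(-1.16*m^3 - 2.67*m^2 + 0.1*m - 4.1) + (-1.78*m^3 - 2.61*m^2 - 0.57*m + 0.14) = -2.94*m^3 - 5.28*m^2 - 0.47*m - 3.96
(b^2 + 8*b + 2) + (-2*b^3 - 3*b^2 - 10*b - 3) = -2*b^3 - 2*b^2 - 2*b - 1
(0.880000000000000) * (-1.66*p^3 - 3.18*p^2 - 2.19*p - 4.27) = -1.4608*p^3 - 2.7984*p^2 - 1.9272*p - 3.7576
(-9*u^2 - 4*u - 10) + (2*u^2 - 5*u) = -7*u^2 - 9*u - 10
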